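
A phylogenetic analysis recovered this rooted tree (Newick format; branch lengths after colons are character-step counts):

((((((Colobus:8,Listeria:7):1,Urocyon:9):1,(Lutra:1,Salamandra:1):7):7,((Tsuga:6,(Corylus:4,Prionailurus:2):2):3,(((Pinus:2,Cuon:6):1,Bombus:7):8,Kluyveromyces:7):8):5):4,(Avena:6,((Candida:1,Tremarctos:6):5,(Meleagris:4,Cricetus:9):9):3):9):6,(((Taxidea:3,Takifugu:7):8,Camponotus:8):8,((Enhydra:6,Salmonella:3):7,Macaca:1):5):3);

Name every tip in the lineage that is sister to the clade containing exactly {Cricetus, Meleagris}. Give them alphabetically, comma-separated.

Candida, Tremarctos

The clade containing exactly {Cricetus, Meleagris} attaches to the tree at the node subtending ((Candida,Tremarctos),(Meleagris,Cricetus)).
The other lineage descending from that same node — the sister group — is (Candida,Tremarctos); its 2 tips in alphabetical order are the answer.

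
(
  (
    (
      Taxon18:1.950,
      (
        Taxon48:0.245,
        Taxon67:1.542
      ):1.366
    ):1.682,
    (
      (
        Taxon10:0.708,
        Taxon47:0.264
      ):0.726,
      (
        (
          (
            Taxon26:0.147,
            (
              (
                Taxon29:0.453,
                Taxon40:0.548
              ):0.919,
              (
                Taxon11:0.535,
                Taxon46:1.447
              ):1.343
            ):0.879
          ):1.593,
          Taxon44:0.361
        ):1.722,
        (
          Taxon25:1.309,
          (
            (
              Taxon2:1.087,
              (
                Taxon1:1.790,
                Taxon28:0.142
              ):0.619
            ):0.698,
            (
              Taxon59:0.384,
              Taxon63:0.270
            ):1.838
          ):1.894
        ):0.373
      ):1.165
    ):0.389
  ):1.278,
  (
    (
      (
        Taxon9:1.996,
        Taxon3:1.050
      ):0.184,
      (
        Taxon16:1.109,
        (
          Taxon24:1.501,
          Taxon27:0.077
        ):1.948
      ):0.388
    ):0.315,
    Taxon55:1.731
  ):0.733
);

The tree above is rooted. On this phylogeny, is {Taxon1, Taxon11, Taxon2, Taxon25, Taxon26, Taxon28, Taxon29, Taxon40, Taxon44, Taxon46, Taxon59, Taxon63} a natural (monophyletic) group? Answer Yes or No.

The most recent common ancestor of these taxa subtends (((Taxon26,((Taxon29,Taxon40),(Taxon11,Taxon46))),Taxon44),(Taxon25,((Taxon2,(Taxon1,Taxon28)),(Taxon59,Taxon63)))).
That clade has exactly 12 tips — every listed taxon and nothing else — so the group is monophyletic.

Yes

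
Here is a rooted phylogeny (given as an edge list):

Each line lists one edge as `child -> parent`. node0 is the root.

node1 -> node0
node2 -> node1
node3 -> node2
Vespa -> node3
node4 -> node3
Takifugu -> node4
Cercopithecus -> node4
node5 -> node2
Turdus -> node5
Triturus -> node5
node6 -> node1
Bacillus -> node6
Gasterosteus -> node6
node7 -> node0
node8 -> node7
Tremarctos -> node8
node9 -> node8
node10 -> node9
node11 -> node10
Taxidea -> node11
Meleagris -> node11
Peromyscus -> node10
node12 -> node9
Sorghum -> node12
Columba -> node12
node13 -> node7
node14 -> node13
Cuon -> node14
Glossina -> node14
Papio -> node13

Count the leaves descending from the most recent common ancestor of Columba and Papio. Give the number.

9

The MRCA of Columba and Papio is the node subtending ((Tremarctos,(((Taxidea,Meleagris),Peromyscus),(Sorghum,Columba))),((Cuon,Glossina),Papio)).
That clade contains 9 terminal taxa: Columba, Cuon, Glossina, Meleagris, Papio, Peromyscus, Sorghum, Taxidea, Tremarctos.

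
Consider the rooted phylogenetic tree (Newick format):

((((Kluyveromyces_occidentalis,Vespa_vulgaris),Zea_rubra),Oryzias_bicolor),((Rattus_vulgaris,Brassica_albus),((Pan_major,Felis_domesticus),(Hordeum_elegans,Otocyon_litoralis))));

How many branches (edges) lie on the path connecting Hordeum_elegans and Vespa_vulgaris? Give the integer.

The MRCA of Hordeum_elegans and Vespa_vulgaris is the root of the tree.
From Hordeum_elegans up to that node: 4 branches. From Vespa_vulgaris up to the same node: 4 branches. Total: 4 + 4 = 8.

8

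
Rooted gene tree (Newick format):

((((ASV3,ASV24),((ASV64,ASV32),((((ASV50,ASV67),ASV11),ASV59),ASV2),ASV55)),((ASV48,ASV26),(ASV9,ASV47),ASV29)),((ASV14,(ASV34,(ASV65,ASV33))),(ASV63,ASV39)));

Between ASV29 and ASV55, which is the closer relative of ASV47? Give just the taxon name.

The MRCA of ASV47 and ASV29 subtends ((ASV48,ASV26),(ASV9,ASV47),ASV29) (5 taxa).
The MRCA of ASV47 and ASV55 subtends (((ASV3,ASV24),((ASV64,ASV32),((((ASV50,ASV67),ASV11),ASV59),ASV2),ASV55)),((ASV48,ASV26),(ASV9,ASV47),ASV29)) (15 taxa).
The first is nested inside the second, so ASV47 shares a more recent common ancestor with ASV29.

ASV29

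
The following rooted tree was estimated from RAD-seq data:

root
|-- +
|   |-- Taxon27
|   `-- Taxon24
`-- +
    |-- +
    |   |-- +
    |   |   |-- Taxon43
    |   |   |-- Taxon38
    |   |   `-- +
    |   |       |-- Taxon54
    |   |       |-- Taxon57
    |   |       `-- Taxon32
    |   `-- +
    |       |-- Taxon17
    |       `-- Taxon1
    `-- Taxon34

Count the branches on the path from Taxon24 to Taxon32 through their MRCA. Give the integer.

The MRCA of Taxon24 and Taxon32 is the root of the tree.
From Taxon24 up to that node: 2 branches. From Taxon32 up to the same node: 5 branches. Total: 2 + 5 = 7.

7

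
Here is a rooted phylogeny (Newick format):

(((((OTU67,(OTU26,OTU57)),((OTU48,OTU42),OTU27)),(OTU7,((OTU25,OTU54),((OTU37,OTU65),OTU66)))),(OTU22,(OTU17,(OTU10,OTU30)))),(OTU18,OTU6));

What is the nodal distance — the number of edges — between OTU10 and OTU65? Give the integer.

The MRCA of OTU10 and OTU65 is the node subtending ((((OTU67,(OTU26,OTU57)),((OTU48,OTU42),OTU27)),(OTU7,((OTU25,OTU54),((OTU37,OTU65),OTU66)))),(OTU22,(OTU17,(OTU10,OTU30)))).
From OTU10 up to that node: 4 branches. From OTU65 up to the same node: 6 branches. Total: 4 + 6 = 10.

10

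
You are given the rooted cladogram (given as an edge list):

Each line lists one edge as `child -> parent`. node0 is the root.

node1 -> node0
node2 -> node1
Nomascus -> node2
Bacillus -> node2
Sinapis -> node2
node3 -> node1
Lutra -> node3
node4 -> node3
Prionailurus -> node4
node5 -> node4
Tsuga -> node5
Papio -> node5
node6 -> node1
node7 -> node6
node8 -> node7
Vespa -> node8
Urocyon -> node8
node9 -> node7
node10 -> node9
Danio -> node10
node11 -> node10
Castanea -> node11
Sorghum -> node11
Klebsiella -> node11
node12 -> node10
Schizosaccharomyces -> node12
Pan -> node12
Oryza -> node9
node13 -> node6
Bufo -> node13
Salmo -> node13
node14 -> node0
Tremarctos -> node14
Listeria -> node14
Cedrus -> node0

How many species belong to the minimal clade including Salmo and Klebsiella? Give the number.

11

The MRCA of Salmo and Klebsiella is the node subtending (((Vespa,Urocyon),((Danio,(Castanea,Sorghum,Klebsiella),(Schizosaccharomyces,Pan)),Oryza)),(Bufo,Salmo)).
That clade contains 11 terminal taxa: Bufo, Castanea, Danio, Klebsiella, Oryza, Pan, Salmo, Schizosaccharomyces, Sorghum, Urocyon, Vespa.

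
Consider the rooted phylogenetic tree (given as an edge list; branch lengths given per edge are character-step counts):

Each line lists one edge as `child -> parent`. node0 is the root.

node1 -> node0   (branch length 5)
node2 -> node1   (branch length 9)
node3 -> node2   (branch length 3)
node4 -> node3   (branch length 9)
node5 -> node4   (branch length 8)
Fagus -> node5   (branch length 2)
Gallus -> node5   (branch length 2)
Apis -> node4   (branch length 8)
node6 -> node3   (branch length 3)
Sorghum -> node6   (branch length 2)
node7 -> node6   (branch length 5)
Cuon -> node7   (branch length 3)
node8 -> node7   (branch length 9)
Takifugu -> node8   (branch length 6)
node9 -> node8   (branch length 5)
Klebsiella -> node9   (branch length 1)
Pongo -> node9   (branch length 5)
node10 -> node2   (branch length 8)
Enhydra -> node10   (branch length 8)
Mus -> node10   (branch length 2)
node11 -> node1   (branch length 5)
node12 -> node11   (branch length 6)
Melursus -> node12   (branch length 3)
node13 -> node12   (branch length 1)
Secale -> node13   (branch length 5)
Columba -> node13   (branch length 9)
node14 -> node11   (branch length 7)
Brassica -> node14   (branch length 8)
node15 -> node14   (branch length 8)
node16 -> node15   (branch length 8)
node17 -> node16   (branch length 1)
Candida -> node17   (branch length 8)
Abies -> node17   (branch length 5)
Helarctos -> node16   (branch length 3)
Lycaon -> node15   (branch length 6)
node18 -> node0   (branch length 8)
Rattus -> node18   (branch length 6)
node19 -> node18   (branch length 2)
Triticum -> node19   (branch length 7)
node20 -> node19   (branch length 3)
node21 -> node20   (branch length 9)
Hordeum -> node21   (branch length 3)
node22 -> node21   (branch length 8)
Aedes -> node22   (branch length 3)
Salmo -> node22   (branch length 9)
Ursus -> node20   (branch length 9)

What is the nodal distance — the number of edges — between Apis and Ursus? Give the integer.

9

The MRCA of Apis and Ursus is the root of the tree.
From Apis up to that node: 5 branches. From Ursus up to the same node: 4 branches. Total: 5 + 4 = 9.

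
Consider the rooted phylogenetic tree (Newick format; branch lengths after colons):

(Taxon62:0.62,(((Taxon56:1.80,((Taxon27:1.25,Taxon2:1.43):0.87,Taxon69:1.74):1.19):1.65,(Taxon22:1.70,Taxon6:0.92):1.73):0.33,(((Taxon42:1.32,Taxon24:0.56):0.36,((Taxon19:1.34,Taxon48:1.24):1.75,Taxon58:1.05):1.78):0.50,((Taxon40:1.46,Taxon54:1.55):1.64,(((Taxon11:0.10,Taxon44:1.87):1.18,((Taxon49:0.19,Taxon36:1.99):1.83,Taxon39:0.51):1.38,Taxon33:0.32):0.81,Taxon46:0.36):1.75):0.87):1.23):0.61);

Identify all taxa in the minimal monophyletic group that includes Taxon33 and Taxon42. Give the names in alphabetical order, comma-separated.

Taxon11, Taxon19, Taxon24, Taxon33, Taxon36, Taxon39, Taxon40, Taxon42, Taxon44, Taxon46, Taxon48, Taxon49, Taxon54, Taxon58

Tracing Taxon33: it sits inside ((Taxon11,Taxon44),((Taxon49,Taxon36),Taxon39),Taxon33).
Tracing Taxon42: it sits inside (Taxon42,Taxon24).
The smallest clade enclosing both is (((Taxon42,Taxon24),((Taxon19,Taxon48),Taxon58)),((Taxon40,Taxon54),(((Taxon11,Taxon44),((Taxon49,Taxon36),Taxon39),Taxon33),Taxon46))); the answer is its 14 terminal taxa in alphabetical order.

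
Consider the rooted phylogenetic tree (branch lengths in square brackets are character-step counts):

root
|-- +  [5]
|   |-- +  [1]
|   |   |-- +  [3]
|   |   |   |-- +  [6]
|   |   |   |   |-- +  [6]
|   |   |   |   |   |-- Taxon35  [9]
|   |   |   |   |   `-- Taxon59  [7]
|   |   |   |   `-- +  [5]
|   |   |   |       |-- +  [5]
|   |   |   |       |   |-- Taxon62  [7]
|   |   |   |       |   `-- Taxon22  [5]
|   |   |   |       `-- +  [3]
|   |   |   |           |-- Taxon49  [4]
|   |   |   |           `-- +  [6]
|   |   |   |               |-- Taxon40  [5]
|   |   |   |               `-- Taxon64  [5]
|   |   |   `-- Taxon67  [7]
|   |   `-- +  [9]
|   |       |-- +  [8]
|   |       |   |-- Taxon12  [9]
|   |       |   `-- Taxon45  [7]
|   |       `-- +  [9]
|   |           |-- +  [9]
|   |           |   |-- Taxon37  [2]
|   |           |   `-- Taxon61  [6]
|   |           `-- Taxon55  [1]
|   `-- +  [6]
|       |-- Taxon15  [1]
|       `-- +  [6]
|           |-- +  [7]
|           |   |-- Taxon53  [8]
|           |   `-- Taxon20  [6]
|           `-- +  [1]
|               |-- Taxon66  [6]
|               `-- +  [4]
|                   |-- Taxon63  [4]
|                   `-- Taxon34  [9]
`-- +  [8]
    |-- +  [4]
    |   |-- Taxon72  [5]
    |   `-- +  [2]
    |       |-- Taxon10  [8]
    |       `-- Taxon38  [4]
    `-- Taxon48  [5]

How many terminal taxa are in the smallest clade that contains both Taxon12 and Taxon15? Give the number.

19

The MRCA of Taxon12 and Taxon15 is the node subtending (((((Taxon35,Taxon59),((Taxon62,Taxon22),(Taxon49,(Taxon40,Taxon64)))),Taxon67),((Taxon12,Taxon45),((Taxon37,Taxon61),Taxon55))),(Taxon15,((Taxon53,Taxon20),(Taxon66,(Taxon63,Taxon34))))).
That clade contains 19 terminal taxa: Taxon12, Taxon15, Taxon20, Taxon22, Taxon34, Taxon35, Taxon37, Taxon40, Taxon45, Taxon49, Taxon53, Taxon55, Taxon59, Taxon61, Taxon62, Taxon63, Taxon64, Taxon66, Taxon67.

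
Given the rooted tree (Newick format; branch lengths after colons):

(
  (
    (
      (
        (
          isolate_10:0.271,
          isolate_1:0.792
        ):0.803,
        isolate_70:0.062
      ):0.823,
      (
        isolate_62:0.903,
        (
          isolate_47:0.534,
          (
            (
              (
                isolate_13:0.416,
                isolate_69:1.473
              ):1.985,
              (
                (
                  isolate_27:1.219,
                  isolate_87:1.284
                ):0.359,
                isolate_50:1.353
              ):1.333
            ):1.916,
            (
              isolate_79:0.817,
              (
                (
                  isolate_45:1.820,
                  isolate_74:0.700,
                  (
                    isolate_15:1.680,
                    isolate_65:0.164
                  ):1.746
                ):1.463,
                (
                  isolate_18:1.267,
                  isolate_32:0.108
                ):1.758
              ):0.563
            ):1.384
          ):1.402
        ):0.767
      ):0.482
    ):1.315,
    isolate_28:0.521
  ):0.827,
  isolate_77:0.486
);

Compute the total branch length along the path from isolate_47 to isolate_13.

The path runs isolate_47 → … → MRCA → … → isolate_13; the MRCA is the node subtending (isolate_47,(((isolate_13,isolate_69),((isolate_27,isolate_87),isolate_50)),(isolate_79,((isolate_45,isolate_74,(isolate_15,isolate_65)),(isolate_18,isolate_32))))).
Branch lengths along that path: 0.534 + 1.402 + 1.916 + 1.985 + 0.416 = 6.253.

6.253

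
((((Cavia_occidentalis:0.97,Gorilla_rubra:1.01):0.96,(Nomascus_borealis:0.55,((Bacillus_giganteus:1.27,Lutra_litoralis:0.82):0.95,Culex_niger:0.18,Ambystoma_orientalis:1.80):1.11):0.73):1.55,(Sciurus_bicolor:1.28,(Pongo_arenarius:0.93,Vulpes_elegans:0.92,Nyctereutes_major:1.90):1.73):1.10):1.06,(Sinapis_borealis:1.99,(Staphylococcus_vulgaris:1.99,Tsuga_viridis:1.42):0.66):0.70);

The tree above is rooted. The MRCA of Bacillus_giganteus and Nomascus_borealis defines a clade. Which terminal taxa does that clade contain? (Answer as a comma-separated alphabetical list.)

Ambystoma_orientalis, Bacillus_giganteus, Culex_niger, Lutra_litoralis, Nomascus_borealis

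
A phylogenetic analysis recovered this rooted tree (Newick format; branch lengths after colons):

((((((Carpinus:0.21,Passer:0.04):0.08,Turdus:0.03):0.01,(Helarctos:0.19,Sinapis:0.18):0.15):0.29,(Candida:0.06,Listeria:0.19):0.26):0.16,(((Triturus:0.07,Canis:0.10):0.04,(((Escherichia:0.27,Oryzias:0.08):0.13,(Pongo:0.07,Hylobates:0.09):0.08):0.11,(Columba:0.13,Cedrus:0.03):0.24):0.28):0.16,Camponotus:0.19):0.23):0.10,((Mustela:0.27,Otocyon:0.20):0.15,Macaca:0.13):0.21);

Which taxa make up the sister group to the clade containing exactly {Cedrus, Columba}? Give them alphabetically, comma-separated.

Escherichia, Hylobates, Oryzias, Pongo

The clade containing exactly {Cedrus, Columba} attaches to the tree at the node subtending (((Escherichia,Oryzias),(Pongo,Hylobates)),(Columba,Cedrus)).
The other lineage descending from that same node — the sister group — is ((Escherichia,Oryzias),(Pongo,Hylobates)); its 4 tips in alphabetical order are the answer.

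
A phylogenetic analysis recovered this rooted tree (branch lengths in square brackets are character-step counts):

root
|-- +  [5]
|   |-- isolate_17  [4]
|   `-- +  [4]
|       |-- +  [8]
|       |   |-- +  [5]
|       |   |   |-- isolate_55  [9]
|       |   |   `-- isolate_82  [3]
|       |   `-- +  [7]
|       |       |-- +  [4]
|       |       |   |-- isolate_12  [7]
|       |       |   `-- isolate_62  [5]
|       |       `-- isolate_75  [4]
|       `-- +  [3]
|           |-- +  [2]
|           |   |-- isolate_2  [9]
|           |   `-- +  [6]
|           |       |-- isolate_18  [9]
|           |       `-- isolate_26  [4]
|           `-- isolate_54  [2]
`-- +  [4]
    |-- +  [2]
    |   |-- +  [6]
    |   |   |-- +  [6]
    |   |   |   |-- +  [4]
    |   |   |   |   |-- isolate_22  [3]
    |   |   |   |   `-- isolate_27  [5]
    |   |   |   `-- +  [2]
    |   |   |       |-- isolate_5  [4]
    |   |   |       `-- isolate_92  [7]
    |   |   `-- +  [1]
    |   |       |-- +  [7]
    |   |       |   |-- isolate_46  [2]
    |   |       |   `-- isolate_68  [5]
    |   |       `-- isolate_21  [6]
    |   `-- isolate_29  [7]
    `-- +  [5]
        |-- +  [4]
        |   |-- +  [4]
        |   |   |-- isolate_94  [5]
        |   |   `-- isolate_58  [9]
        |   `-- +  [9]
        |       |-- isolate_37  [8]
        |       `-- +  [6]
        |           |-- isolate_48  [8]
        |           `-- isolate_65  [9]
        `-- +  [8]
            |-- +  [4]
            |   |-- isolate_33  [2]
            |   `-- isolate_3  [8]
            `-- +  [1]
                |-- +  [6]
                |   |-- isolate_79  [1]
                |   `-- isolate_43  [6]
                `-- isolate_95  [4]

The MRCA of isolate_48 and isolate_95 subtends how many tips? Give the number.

The MRCA of isolate_48 and isolate_95 is the node subtending (((isolate_94,isolate_58),(isolate_37,(isolate_48,isolate_65))),((isolate_33,isolate_3),((isolate_79,isolate_43),isolate_95))).
That clade contains 10 terminal taxa: isolate_3, isolate_33, isolate_37, isolate_43, isolate_48, isolate_58, isolate_65, isolate_79, isolate_94, isolate_95.

10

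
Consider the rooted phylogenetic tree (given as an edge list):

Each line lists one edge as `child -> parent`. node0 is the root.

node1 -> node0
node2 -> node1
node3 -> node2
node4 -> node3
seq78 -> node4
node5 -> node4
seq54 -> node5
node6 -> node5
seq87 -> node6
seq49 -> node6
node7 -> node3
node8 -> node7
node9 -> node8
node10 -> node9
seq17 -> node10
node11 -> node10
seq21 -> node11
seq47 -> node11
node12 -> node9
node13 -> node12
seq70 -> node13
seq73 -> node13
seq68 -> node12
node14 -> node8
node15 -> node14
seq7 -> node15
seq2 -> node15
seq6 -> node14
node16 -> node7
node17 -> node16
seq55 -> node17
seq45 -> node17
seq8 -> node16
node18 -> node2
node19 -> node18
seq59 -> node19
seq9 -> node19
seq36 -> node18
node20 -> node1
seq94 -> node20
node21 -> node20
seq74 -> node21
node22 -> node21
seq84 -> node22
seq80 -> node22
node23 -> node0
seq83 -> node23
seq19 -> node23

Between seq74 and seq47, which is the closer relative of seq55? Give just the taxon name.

seq47

The MRCA of seq55 and seq47 subtends ((((seq17,(seq21,seq47)),((seq70,seq73),seq68)),((seq7,seq2),seq6)),((seq55,seq45),seq8)) (12 taxa).
The MRCA of seq55 and seq74 subtends ((((seq78,(seq54,(seq87,seq49))),((((seq17,(seq21,seq47)),((seq70,seq73),seq68)),((seq7,seq2),seq6)),((seq55,seq45),seq8))),((seq59,seq9),seq36)),(seq94,(seq74,(seq84,seq80)))) (23 taxa).
The first is nested inside the second, so seq55 shares a more recent common ancestor with seq47.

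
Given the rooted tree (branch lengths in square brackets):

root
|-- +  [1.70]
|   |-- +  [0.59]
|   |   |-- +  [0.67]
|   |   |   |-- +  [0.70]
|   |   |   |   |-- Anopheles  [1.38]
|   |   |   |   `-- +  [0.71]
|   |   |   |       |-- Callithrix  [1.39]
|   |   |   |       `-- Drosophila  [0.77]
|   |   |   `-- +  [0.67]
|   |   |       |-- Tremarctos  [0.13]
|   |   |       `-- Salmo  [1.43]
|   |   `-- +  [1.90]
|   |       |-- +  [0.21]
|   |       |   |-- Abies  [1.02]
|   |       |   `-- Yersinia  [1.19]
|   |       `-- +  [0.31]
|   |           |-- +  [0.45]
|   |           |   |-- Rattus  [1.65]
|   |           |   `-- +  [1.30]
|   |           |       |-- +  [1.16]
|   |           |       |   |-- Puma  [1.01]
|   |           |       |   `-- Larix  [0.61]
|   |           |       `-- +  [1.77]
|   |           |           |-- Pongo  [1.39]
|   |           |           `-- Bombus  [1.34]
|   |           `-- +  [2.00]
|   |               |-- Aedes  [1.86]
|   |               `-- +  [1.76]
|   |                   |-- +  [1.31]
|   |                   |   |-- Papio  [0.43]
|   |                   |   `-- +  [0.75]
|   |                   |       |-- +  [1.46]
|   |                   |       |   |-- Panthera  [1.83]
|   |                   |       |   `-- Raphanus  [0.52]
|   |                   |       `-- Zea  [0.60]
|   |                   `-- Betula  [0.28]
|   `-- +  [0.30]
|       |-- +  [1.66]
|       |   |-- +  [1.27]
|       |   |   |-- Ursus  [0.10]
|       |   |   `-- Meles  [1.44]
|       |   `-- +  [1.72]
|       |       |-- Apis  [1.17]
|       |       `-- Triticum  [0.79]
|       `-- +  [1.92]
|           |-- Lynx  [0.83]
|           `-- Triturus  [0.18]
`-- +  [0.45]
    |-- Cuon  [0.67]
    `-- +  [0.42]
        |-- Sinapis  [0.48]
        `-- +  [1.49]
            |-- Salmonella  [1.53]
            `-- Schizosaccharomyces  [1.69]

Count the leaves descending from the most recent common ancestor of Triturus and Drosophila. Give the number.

The MRCA of Triturus and Drosophila is the node subtending ((((Anopheles,(Callithrix,Drosophila)),(Tremarctos,Salmo)),((Abies,Yersinia),((Rattus,((Puma,Larix),(Pongo,Bombus))),(Aedes,((Papio,((Panthera,Raphanus),Zea)),Betula))))),(((Ursus,Meles),(Apis,Triticum)),(Lynx,Triturus))).
That clade contains 24 terminal taxa: Abies, Aedes, Anopheles, Apis, Betula, Bombus, Callithrix, Drosophila, Larix, Lynx, Meles, Panthera, Papio, Pongo, Puma, Raphanus, Rattus, Salmo, Tremarctos, Triticum, Triturus, Ursus, Yersinia, Zea.

24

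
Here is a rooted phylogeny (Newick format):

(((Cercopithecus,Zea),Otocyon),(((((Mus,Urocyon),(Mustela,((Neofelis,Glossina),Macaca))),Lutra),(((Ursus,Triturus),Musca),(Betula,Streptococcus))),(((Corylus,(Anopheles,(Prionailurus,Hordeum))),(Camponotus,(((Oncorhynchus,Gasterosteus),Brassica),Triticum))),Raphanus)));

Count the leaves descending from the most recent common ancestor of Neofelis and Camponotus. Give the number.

22

The MRCA of Neofelis and Camponotus is the node subtending (((((Mus,Urocyon),(Mustela,((Neofelis,Glossina),Macaca))),Lutra),(((Ursus,Triturus),Musca),(Betula,Streptococcus))),(((Corylus,(Anopheles,(Prionailurus,Hordeum))),(Camponotus,(((Oncorhynchus,Gasterosteus),Brassica),Triticum))),Raphanus)).
That clade contains 22 terminal taxa: Anopheles, Betula, Brassica, Camponotus, Corylus, Gasterosteus, Glossina, Hordeum, Lutra, Macaca, Mus, Musca, Mustela, Neofelis, Oncorhynchus, Prionailurus, Raphanus, Streptococcus, Triticum, Triturus, Urocyon, Ursus.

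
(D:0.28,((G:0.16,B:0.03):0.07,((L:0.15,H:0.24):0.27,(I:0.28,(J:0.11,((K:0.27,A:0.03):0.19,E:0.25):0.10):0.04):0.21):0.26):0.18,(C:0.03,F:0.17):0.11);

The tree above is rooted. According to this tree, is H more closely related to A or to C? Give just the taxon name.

The MRCA of H and A subtends ((L,H),(I,(J,((K,A),E)))) (7 taxa).
The MRCA of H and C is the root, subtending the entire tree (12 taxa).
The first is nested inside the second, so H shares a more recent common ancestor with A.

A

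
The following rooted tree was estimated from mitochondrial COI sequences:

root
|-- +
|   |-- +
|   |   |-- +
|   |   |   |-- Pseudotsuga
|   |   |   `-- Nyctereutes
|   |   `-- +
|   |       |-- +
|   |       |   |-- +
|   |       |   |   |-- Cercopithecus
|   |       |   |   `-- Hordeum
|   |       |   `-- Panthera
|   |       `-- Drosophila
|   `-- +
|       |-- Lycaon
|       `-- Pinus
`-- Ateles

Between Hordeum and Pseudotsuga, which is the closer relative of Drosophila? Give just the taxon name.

The MRCA of Drosophila and Hordeum subtends (((Cercopithecus,Hordeum),Panthera),Drosophila) (4 taxa).
The MRCA of Drosophila and Pseudotsuga subtends ((Pseudotsuga,Nyctereutes),(((Cercopithecus,Hordeum),Panthera),Drosophila)) (6 taxa).
The first is nested inside the second, so Drosophila shares a more recent common ancestor with Hordeum.

Hordeum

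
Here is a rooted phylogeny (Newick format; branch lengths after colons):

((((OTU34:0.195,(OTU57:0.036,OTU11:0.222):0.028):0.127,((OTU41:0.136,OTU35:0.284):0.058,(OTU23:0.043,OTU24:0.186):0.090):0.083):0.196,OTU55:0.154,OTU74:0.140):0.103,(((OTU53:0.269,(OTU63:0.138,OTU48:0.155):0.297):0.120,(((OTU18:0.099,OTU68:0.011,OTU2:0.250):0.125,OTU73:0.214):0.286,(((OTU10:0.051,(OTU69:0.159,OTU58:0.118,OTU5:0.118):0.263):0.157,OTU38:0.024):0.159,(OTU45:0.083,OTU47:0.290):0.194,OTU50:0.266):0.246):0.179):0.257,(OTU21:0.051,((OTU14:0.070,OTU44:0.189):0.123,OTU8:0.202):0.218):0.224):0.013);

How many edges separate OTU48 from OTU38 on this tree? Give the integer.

7

The MRCA of OTU48 and OTU38 is the node subtending ((OTU53,(OTU63,OTU48)),(((OTU18,OTU68,OTU2),OTU73),(((OTU10,(OTU69,OTU58,OTU5)),OTU38),(OTU45,OTU47),OTU50))).
From OTU48 up to that node: 3 branches. From OTU38 up to the same node: 4 branches. Total: 3 + 4 = 7.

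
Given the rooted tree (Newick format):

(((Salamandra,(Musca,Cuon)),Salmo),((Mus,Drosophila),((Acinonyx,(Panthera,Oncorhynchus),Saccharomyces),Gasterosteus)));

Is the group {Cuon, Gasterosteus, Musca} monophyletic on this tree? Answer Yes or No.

The MRCA of the listed taxa is the root, so the smallest clade containing them is the whole tree.
That clade also contains Acinonyx, Drosophila, Mus, Oncorhynchus, Panthera, Saccharomyces, Salamandra, Salmo, which are not in the proposed group, so the group is not monophyletic.

No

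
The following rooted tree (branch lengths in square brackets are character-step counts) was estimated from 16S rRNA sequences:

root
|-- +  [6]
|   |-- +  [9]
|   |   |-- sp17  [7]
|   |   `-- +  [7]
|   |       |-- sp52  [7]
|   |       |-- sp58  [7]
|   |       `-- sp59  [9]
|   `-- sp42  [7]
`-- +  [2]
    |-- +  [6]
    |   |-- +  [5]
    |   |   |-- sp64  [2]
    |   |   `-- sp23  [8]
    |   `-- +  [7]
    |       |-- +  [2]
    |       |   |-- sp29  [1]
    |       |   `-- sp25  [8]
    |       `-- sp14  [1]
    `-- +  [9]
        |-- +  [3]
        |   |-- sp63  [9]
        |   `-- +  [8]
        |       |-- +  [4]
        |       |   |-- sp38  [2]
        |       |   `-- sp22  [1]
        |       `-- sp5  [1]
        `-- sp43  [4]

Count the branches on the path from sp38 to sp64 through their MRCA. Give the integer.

The MRCA of sp38 and sp64 is the node subtending (((sp64,sp23),((sp29,sp25),sp14)),((sp63,((sp38,sp22),sp5)),sp43)).
From sp38 up to that node: 5 branches. From sp64 up to the same node: 3 branches. Total: 5 + 3 = 8.

8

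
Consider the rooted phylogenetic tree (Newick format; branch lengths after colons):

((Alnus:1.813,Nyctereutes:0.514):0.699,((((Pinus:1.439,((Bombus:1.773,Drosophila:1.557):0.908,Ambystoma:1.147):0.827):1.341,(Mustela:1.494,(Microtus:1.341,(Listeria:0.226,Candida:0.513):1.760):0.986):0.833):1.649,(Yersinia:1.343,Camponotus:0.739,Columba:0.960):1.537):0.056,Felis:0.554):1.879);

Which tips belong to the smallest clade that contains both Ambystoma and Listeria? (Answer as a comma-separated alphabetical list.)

Tracing Ambystoma: it sits inside ((Bombus,Drosophila),Ambystoma).
Tracing Listeria: it sits inside (Listeria,Candida).
The smallest clade enclosing both is ((Pinus,((Bombus,Drosophila),Ambystoma)),(Mustela,(Microtus,(Listeria,Candida)))); the answer is its 8 terminal taxa in alphabetical order.

Ambystoma, Bombus, Candida, Drosophila, Listeria, Microtus, Mustela, Pinus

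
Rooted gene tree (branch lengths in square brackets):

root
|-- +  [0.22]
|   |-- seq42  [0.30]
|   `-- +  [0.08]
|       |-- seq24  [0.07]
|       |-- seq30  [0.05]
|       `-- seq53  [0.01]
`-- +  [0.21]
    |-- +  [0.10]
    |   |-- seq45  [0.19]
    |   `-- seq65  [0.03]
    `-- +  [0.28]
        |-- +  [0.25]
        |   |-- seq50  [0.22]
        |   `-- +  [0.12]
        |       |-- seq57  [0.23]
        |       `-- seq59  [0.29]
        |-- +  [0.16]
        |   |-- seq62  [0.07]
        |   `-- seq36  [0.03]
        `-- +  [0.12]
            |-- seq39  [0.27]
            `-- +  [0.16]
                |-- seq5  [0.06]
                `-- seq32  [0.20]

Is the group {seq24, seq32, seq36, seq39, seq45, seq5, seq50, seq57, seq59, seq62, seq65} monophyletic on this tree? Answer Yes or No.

No

The MRCA of the listed taxa is the root, so the smallest clade containing them is the whole tree.
That clade also contains seq30, seq42, seq53, which are not in the proposed group, so the group is not monophyletic.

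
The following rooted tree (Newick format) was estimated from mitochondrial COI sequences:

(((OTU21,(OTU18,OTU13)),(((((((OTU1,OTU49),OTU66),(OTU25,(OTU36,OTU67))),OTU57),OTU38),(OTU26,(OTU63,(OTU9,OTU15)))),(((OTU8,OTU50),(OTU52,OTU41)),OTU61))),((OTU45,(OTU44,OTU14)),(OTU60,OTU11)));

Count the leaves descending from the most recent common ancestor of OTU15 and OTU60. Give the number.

25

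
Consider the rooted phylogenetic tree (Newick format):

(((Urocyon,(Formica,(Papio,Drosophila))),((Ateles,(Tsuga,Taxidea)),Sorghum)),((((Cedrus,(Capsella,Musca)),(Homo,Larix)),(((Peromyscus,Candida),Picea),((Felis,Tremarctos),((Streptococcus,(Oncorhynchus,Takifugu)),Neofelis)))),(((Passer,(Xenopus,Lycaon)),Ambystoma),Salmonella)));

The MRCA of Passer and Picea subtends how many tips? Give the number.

The MRCA of Passer and Picea is the node subtending ((((Cedrus,(Capsella,Musca)),(Homo,Larix)),(((Peromyscus,Candida),Picea),((Felis,Tremarctos),((Streptococcus,(Oncorhynchus,Takifugu)),Neofelis)))),(((Passer,(Xenopus,Lycaon)),Ambystoma),Salmonella)).
That clade contains 19 terminal taxa: Ambystoma, Candida, Capsella, Cedrus, Felis, Homo, Larix, Lycaon, Musca, Neofelis, Oncorhynchus, Passer, Peromyscus, Picea, Salmonella, Streptococcus, Takifugu, Tremarctos, Xenopus.

19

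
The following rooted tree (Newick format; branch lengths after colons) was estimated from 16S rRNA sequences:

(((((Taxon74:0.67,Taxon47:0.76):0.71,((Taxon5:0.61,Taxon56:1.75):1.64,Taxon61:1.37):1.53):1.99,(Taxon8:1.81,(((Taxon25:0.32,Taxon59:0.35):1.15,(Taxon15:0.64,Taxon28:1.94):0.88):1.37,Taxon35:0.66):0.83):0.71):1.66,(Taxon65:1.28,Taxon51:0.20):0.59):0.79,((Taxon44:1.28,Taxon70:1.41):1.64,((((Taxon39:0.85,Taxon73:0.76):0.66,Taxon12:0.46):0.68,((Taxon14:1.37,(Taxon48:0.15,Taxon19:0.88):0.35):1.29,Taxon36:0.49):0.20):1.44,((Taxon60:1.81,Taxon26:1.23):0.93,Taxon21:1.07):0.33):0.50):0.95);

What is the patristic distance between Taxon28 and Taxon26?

12.12

The path runs Taxon28 → … → MRCA → … → Taxon26; the MRCA is the root of the tree.
Branch lengths along that path: 1.94 + 0.88 + 1.37 + 0.83 + 0.71 + 1.66 + 0.79 + 0.95 + 0.50 + 0.33 + 0.93 + 1.23 = 12.12.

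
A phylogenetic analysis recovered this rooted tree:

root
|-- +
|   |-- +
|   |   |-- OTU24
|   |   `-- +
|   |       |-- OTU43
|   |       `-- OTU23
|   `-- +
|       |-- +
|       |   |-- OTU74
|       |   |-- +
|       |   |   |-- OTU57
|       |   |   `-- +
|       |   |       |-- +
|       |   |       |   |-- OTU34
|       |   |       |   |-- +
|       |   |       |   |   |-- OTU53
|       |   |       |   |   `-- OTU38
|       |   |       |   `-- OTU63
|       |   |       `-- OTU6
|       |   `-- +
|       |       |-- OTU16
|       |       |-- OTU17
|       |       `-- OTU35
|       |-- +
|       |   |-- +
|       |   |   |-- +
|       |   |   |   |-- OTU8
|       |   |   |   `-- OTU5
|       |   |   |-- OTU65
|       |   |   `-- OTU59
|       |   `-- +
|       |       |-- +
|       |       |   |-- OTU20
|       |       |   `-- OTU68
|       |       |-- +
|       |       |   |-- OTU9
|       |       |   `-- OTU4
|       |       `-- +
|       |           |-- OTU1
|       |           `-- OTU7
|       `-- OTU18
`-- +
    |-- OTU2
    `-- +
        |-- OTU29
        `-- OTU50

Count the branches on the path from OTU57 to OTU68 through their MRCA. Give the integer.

The MRCA of OTU57 and OTU68 is the node subtending ((OTU74,(OTU57,((OTU34,(OTU53,OTU38),OTU63),OTU6)),(OTU16,OTU17,OTU35)),(((OTU8,OTU5),OTU65,OTU59),((OTU20,OTU68),(OTU9,OTU4),(OTU1,OTU7))),OTU18).
From OTU57 up to that node: 3 branches. From OTU68 up to the same node: 4 branches. Total: 3 + 4 = 7.

7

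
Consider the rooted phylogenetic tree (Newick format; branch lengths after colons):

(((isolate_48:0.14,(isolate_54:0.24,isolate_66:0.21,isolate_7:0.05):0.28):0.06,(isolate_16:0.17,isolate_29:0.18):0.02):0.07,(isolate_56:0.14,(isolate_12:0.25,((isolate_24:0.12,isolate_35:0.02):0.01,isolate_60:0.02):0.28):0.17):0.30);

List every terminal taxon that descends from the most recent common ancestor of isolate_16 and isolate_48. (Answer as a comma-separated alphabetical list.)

isolate_16, isolate_29, isolate_48, isolate_54, isolate_66, isolate_7

Tracing isolate_16: it sits inside (isolate_16,isolate_29).
Tracing isolate_48: it sits inside (isolate_48,(isolate_54,isolate_66,isolate_7)).
The smallest clade enclosing both is ((isolate_48,(isolate_54,isolate_66,isolate_7)),(isolate_16,isolate_29)); the answer is its 6 terminal taxa in alphabetical order.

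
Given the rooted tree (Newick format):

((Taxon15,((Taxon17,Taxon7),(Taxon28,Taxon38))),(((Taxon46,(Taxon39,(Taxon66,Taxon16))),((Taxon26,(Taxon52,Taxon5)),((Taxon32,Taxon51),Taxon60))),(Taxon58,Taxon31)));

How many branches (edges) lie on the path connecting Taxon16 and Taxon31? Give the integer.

The MRCA of Taxon16 and Taxon31 is the node subtending (((Taxon46,(Taxon39,(Taxon66,Taxon16))),((Taxon26,(Taxon52,Taxon5)),((Taxon32,Taxon51),Taxon60))),(Taxon58,Taxon31)).
From Taxon16 up to that node: 5 branches. From Taxon31 up to the same node: 2 branches. Total: 5 + 2 = 7.

7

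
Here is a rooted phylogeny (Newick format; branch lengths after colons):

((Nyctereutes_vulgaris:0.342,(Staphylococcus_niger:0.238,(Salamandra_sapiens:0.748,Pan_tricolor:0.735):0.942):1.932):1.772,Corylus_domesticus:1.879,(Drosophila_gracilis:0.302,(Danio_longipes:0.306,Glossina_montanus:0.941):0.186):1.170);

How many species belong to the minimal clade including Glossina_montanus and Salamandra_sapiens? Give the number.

8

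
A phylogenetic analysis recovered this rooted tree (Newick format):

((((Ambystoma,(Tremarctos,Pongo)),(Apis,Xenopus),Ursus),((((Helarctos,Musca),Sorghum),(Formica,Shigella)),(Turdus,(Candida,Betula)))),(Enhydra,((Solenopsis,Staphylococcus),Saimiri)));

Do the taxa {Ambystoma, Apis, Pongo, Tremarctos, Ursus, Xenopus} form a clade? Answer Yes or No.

The most recent common ancestor of these taxa subtends ((Ambystoma,(Tremarctos,Pongo)),(Apis,Xenopus),Ursus).
That clade has exactly 6 tips — every listed taxon and nothing else — so the group is monophyletic.

Yes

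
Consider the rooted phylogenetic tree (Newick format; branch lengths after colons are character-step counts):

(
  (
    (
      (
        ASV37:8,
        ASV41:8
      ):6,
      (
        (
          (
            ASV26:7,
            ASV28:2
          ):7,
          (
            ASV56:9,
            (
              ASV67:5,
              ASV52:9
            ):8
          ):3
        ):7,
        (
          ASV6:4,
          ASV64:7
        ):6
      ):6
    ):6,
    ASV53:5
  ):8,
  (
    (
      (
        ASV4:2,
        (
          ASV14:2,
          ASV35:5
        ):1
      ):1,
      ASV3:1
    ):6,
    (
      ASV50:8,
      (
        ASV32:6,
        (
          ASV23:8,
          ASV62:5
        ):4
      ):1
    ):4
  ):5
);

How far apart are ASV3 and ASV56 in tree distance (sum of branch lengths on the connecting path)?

The path runs ASV3 → … → MRCA → … → ASV56; the MRCA is the root of the tree.
Branch lengths along that path: 1 + 6 + 5 + 8 + 6 + 6 + 7 + 3 + 9 = 51.

51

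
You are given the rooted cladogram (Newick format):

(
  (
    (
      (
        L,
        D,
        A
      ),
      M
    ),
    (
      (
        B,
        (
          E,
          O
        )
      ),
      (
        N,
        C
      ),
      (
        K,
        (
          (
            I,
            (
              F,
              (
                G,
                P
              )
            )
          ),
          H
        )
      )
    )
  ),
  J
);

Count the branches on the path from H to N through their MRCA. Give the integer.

The MRCA of H and N is the node subtending ((B,(E,O)),(N,C),(K,((I,(F,(G,P))),H))).
From H up to that node: 3 branches. From N up to the same node: 2 branches. Total: 3 + 2 = 5.

5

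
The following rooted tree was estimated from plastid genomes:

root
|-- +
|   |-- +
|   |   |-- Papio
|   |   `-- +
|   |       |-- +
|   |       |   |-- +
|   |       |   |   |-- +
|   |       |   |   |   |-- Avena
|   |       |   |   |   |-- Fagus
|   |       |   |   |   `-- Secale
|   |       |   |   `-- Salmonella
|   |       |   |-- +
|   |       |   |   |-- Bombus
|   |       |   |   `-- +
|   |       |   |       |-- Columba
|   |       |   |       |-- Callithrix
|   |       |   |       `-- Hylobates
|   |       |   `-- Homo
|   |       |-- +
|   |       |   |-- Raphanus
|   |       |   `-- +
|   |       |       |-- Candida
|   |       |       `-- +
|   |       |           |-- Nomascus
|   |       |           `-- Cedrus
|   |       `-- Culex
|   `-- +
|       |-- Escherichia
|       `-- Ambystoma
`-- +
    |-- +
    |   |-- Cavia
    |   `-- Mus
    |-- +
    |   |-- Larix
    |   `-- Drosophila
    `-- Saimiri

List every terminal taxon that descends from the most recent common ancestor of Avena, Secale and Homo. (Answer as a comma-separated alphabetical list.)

Avena, Bombus, Callithrix, Columba, Fagus, Homo, Hylobates, Salmonella, Secale

Tracing Avena: it sits inside (Avena,Fagus,Secale).
Tracing Secale: it sits inside (Avena,Fagus,Secale).
Tracing Homo: it sits inside (((Avena,Fagus,Secale),Salmonella),(Bombus,(Columba,Callithrix,Hylobates)),Homo).
The smallest clade enclosing all 3 is (((Avena,Fagus,Secale),Salmonella),(Bombus,(Columba,Callithrix,Hylobates)),Homo); the answer is its 9 terminal taxa in alphabetical order.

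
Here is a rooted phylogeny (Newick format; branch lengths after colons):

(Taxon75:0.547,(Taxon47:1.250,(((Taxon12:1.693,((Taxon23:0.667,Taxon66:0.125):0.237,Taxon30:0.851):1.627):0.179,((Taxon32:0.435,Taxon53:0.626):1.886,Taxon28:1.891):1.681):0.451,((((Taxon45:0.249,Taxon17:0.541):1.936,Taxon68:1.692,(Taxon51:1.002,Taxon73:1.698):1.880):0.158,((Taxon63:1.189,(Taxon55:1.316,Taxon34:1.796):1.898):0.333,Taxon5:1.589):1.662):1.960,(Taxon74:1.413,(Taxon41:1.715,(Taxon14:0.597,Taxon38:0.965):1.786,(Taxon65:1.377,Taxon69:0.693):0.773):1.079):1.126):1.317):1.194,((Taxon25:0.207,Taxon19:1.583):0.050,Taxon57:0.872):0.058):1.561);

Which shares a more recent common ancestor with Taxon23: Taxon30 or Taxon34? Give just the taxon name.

Taxon30

The MRCA of Taxon23 and Taxon30 subtends ((Taxon23,Taxon66),Taxon30) (3 taxa).
The MRCA of Taxon23 and Taxon34 subtends (((Taxon12,((Taxon23,Taxon66),Taxon30)),((Taxon32,Taxon53),Taxon28)),((((Taxon45,Taxon17),Taxon68,(Taxon51,Taxon73)),((Taxon63,(Taxon55,Taxon34)),Taxon5)),(Taxon74,(Taxon41,(Taxon14,Taxon38),(Taxon65,Taxon69))))) (22 taxa).
The first is nested inside the second, so Taxon23 shares a more recent common ancestor with Taxon30.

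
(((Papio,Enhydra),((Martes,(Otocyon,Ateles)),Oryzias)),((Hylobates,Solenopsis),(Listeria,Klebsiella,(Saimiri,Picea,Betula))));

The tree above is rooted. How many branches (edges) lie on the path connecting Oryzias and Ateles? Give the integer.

The MRCA of Oryzias and Ateles is the node subtending ((Martes,(Otocyon,Ateles)),Oryzias).
From Oryzias up to that node: 1 branch. From Ateles up to the same node: 3 branches. Total: 1 + 3 = 4.

4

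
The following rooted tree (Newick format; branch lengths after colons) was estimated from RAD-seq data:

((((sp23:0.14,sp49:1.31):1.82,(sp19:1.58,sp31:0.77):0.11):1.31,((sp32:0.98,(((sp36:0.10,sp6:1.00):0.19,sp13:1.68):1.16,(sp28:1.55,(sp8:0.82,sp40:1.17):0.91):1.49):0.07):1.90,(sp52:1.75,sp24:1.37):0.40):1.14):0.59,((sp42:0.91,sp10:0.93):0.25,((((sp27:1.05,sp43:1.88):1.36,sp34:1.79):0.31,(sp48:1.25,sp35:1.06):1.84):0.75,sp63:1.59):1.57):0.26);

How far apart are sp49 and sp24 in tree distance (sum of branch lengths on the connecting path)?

7.35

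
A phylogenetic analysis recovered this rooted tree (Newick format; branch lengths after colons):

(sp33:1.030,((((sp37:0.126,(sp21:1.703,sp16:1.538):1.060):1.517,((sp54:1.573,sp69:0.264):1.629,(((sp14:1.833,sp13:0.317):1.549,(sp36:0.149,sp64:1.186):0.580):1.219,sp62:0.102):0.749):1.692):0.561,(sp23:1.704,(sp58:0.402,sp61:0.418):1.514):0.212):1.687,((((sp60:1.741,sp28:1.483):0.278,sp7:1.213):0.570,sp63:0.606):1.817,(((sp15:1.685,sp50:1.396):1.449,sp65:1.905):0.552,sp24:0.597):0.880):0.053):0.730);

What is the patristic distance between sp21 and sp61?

The path runs sp21 → … → MRCA → … → sp61; the MRCA is the node subtending (((sp37,(sp21,sp16)),((sp54,sp69),(((sp14,sp13),(sp36,sp64)),sp62))),(sp23,(sp58,sp61))).
Branch lengths along that path: 1.703 + 1.060 + 1.517 + 0.561 + 0.212 + 1.514 + 0.418 = 6.985.

6.985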